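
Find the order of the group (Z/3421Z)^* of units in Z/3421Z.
|(Z/3421Z)^*| = 3100

(Z/3421Z)^* consists of the classes a with gcd(a, 3421) = 1, so its order is φ(3421). φ is multiplicative, with φ(p^e) = p^e − p^(e−1). Factorise 3421 = 11 · 311. Then
  φ(3421) = (11 − 1) · (311 − 1) = 10 · 310 = 3100.
Thus |(Z/3421Z)^*| = 3100.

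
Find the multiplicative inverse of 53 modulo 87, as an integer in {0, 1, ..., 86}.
53^(−1) ≡ 23 (mod 87)

Apply the extended Euclidean algorithm to (87, 53), tracking rows (r, s, t) with s·87 + t·53 = r. Each division r_prev = q·r_cur + r_new produces the new row as (previous row) − q·(current row):
  row A: (87, 1, 0)   [1·87 + 0·53 = 87]
  row B: (53, 0, 1)   [0·87 + 1·53 = 53]
  87 = 1·53 + 34   → row C = row A − 1·row B = (34, 1, −1)   [check: 1·87 − 1·53 = 34]
  53 = 1·34 + 19   → row D = row B − 1·row C = (19, −1, 2)   [check: −1·87 + 2·53 = 19]
  34 = 1·19 + 15   → row E = row C − 1·row D = (15, 2, −3)   [check: 2·87 − 3·53 = 15]
  19 = 1·15 + 4   → row F = row D − 1·row E = (4, −3, 5)   [check: −3·87 + 5·53 = 4]
  15 = 3·4 + 3   → row G = row E − 3·row F = (3, 11, −18)   [check: 11·87 − 18·53 = 3]
  4 = 1·3 + 1   → row H = row F − 1·row G = (1, −14, 23)   [check: −14·87 + 23·53 = 1]
  3 = 3·1 + 0   → remainder 0, stop. gcd = 1 (last nonzero row H).
The gcd is 1, so 53 is invertible mod 87. The last nonzero row gives −14·87 + 23·53 = 1, so t = 23. So 53^(−1) ≡ 23 (mod 87). Verify: 53 · 23 = 1219 ≡ 1 (mod 87). ✓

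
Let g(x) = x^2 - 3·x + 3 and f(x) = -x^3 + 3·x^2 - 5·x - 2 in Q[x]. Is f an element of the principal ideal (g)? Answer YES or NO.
NO

In Q[x] the ideal (g) consists of all multiples of g, so f ∈ (g) iff g | f, i.e. iff the remainder of f on division by g is 0. Divide f by g (g is monic, so eliminate the leading term of the running remainder at each step):
  leading term -x^3: subtract (-x)·g(x) = -x^3 + 3·x^2 - 3·x, leaving -2·x - 2
The remainder r(x) = -2·x - 2 ≠ 0 (and deg r < deg g), so g ∤ f, i.e. f ∉ (g).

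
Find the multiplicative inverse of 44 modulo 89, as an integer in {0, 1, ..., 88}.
Apply the extended Euclidean algorithm to (89, 44), tracking rows (r, s, t) with s·89 + t·44 = r. Each division r_prev = q·r_cur + r_new produces the new row as (previous row) − q·(current row):
  row A: (89, 1, 0)   [1·89 + 0·44 = 89]
  row B: (44, 0, 1)   [0·89 + 1·44 = 44]
  89 = 2·44 + 1   → row C = row A − 2·row B = (1, 1, −2)   [check: 1·89 − 2·44 = 1]
  44 = 44·1 + 0   → remainder 0, stop. gcd = 1 (last nonzero row C).
The gcd is 1, so 44 is invertible mod 89. The last nonzero row gives 1·89 − 2·44 = 1, so t = −2. So 44^(−1) ≡ −2 ≡ 87 (mod 89). Verify: 44 · 87 = 3828 ≡ 1 (mod 89). ✓

Final answer: 44^(−1) ≡ 87 (mod 89)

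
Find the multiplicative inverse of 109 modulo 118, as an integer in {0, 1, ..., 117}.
Apply the extended Euclidean algorithm to (118, 109), tracking rows (r, s, t) with s·118 + t·109 = r. Each division r_prev = q·r_cur + r_new produces the new row as (previous row) − q·(current row):
  row A: (118, 1, 0)   [1·118 + 0·109 = 118]
  row B: (109, 0, 1)   [0·118 + 1·109 = 109]
  118 = 1·109 + 9   → row C = row A − 1·row B = (9, 1, −1)   [check: 1·118 − 1·109 = 9]
  109 = 12·9 + 1   → row D = row B − 12·row C = (1, −12, 13)   [check: −12·118 + 13·109 = 1]
  9 = 9·1 + 0   → remainder 0, stop. gcd = 1 (last nonzero row D).
The gcd is 1, so 109 is invertible mod 118. The last nonzero row gives −12·118 + 13·109 = 1, so t = 13. So 109^(−1) ≡ 13 (mod 118). Verify: 109 · 13 = 1417 ≡ 1 (mod 118). ✓

Final answer: 109^(−1) ≡ 13 (mod 118)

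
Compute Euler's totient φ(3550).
φ(3550) = 1400

φ is multiplicative, with φ(p^e) = p^e − p^(e−1). Factorise 3550 = 2 · 5^2 · 71. Then
  φ(3550) = (2 − 1) · (5^2 − 5^1) · (71 − 1) = 1 · 20 · 70 = 1400.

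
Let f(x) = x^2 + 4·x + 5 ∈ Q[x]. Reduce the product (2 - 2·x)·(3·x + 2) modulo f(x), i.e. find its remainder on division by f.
a · b ≡ 26·x + 34 (mod f(x))

First multiply in Q[x] without reducing: a · b = -6·x^2 + 2·x + 4. Now divide by f(x) = x^2 + 4·x + 5, eliminating the leading term at each step:
  leading term -6·x^2: subtract (-6)·f(x) = -6·x^2 - 24·x - 30, leaving 26·x + 34
The degree is now < 2, so this is the remainder. Hence a · b ≡ 26·x + 34 in Q[x]/(f).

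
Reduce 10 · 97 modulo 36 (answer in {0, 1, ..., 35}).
34

Reduce the factors first: 97 ≡ 25 (mod 36), so 10 · 97 ≡ 10 · 25 (mod 36). 10 · 25 = 250. Dividing by 36: 250 = 6·36 + 34. So (10 · 97) mod 36 = 34.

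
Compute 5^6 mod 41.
4

Use repeated squaring. Binary(6) = 110. Walk through the bits of the exponent 6 left-to-right: at each bit after the leading one, square the running value, then multiply by 5 if the bit is 1 (always reducing mod 41):
  bit 1 = 1 (leading): start with 5.
  bit 2 = 1: square 5^2 = 25; bit is 1, so multiply 25·5 = 125 ≡ 2 (mod 41).
  bit 3 = 0: square 2^2 = 4 (mod 41).
Final value: 5^6 ≡ 4 (mod 41).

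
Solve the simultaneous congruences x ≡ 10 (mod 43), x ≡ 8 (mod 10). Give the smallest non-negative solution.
The moduli 43, 10 are pairwise coprime, so by the CRT there is a unique solution mod 43·10 = 430.
Solve by successive substitution. Start with x ≡ 10 (mod 43).
  Combine with x ≡ 8 (mod 10): write x = 10 + 43·t and require 10 + 43·t ≡ 8 (mod 10), i.e. 43·t ≡ 8 − 10 ≡ 8 (mod 10). Since 43^(−1) ≡ 7 (mod 10) (43 ≡ 3 (mod 10)), t ≡ 7·8 ≡ 6 (mod 10). So x ≡ 10 + 43·6 = 268 (mod 430).
Unique solution in [0, 430): x = 268.

Final answer: x ≡ 268 (mod 430); the representative in [0, 430) is 268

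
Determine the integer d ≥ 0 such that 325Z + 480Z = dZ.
In the PID Z, (a, b) is generated by gcd(a, b). Compute gcd(480, 325) with the extended Euclidean algorithm, tracking rows (r, s, t) with s·480 + t·325 = r:
  row A: (480, 1, 0)   [1·480 + 0·325 = 480]
  row B: (325, 0, 1)   [0·480 + 1·325 = 325]
  480 = 1·325 + 155   → row C = row A − 1·row B = (155, 1, −1)   [check: 1·480 − 1·325 = 155]
  325 = 2·155 + 15   → row D = row B − 2·row C = (15, −2, 3)   [check: −2·480 + 3·325 = 15]
  155 = 10·15 + 5   → row E = row C − 10·row D = (5, 21, −31)   [check: 21·480 − 31·325 = 5]
  15 = 3·5 + 0   → remainder 0, stop. gcd = 5 (last nonzero row E).
So gcd(325, 480) = 5, with Bézout identity 21·480 − 31·325 = 5. Containment (⊇): the Bézout identity exhibits 5 as an element of (325, 480), giving (5) ⊆ (325, 480). Containment (⊆): since 5 | 325 and 5 | 480 (325 = 5·65, 480 = 5·96), every Z-linear combination of 325 and 480 is divisible by 5, so (325, 480) ⊆ (5). Therefore (325, 480) = (5), d = 5.

Final answer: (325, 480) = (5); d = 5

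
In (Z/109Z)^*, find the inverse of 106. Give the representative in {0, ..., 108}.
106^(−1) ≡ 36 (mod 109)

Apply the extended Euclidean algorithm to (109, 106), tracking rows (r, s, t) with s·109 + t·106 = r. Each division r_prev = q·r_cur + r_new produces the new row as (previous row) − q·(current row):
  row A: (109, 1, 0)   [1·109 + 0·106 = 109]
  row B: (106, 0, 1)   [0·109 + 1·106 = 106]
  109 = 1·106 + 3   → row C = row A − 1·row B = (3, 1, −1)   [check: 1·109 − 1·106 = 3]
  106 = 35·3 + 1   → row D = row B − 35·row C = (1, −35, 36)   [check: −35·109 + 36·106 = 1]
  3 = 3·1 + 0   → remainder 0, stop. gcd = 1 (last nonzero row D).
The gcd is 1, so 106 is invertible mod 109. The last nonzero row gives −35·109 + 36·106 = 1, so t = 36. So 106^(−1) ≡ 36 (mod 109). Verify: 106 · 36 = 3816 ≡ 1 (mod 109). ✓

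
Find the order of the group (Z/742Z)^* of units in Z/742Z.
|(Z/742Z)^*| = 312

(Z/742Z)^* consists of the classes a with gcd(a, 742) = 1, so its order is φ(742). φ is multiplicative, with φ(p^e) = p^e − p^(e−1). Factorise 742 = 2 · 7 · 53. Then
  φ(742) = (2 − 1) · (7 − 1) · (53 − 1) = 1 · 6 · 52 = 312.
Thus |(Z/742Z)^*| = 312.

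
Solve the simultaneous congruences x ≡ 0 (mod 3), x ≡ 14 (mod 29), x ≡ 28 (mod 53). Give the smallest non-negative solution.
x ≡ 2943 (mod 4611); the representative in [0, 4611) is 2943

The moduli 3, 29, 53 are pairwise coprime, so by the CRT there is a unique solution mod 3·29·53 = 4611.
Solve by successive substitution. Start with x ≡ 0 (mod 3).
  Combine with x ≡ 14 (mod 29): write x = 3·t and require 3·t ≡ 14 (mod 29). Since 3^(−1) ≡ 10 (mod 29), t ≡ 10·14 ≡ 24 (mod 29). So x ≡ 3·24 = 72 (mod 87).
  Combine with x ≡ 28 (mod 53): write x = 72 + 87·t and require 72 + 87·t ≡ 28 (mod 53), i.e. 87·t ≡ 28 − 72 ≡ 9 (mod 53). Since 87^(−1) ≡ 39 (mod 53) (87 ≡ 34 (mod 53)), t ≡ 39·9 ≡ 33 (mod 53). So x ≡ 72 + 87·33 = 2943 (mod 4611).
Unique solution in [0, 4611): x = 2943.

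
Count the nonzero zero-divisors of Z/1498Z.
Z/1498Z has 861 nonzero zero-divisors

In Z/1498Z each nonzero element is either a unit (gcd with 1498 is 1) or a zero-divisor (gcd > 1). The number of units is φ(1498): factorise 1498 = 2 · 7 · 107, so φ(1498) = (2 − 1) · (7 − 1) · (107 − 1) = 1 · 6 · 106 = 636. The nonzero elements number 1498 − 1 = 1497. Hence the nonzero zero-divisors number 1497 − 636 = 861.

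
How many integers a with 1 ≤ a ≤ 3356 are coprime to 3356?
The number of a ∈ {1, ..., 3356} with gcd(a, 3356) = 1 is by definition Euler's totient φ(3356). φ is multiplicative, with φ(p^e) = p^e − p^(e−1). Factorise 3356 = 2^2 · 839. Then
  φ(3356) = (2^2 − 2^1) · (839 − 1) = 2 · 838 = 1676.
So there are 1676 such integers.

Final answer: 1676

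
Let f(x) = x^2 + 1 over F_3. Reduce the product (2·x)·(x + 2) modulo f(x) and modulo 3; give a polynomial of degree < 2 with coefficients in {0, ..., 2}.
a · b ≡ x + 1 (mod f(x))

Multiply as integer polynomials: a · b = 2·x^2 + 4·x. Reducing coefficients mod 3: a · b ≡ 2·x^2 + x. Now divide by f(x) = x^2 + 1 in F_3[x], eliminating the leading term at each step:
  leading term 2·x^2: subtract (2)·f(x) = 2·x^2 + 2, leaving x + 1 (coefficients mod 3)
The degree is now < 2, so this is the remainder. Hence a · b ≡ x + 1 in F_3[x]/(f).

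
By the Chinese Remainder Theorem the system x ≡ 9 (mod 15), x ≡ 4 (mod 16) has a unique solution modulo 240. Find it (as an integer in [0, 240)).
x ≡ 84 (mod 240); the representative in [0, 240) is 84

The moduli 15, 16 are pairwise coprime, so by the CRT there is a unique solution mod 15·16 = 240.
Solve by successive substitution. Start with x ≡ 9 (mod 15).
  Combine with x ≡ 4 (mod 16): write x = 9 + 15·t and require 9 + 15·t ≡ 4 (mod 16), i.e. 15·t ≡ 4 − 9 ≡ 11 (mod 16). Since 15^(−1) ≡ 15 (mod 16), t ≡ 15·11 ≡ 5 (mod 16). So x ≡ 9 + 15·5 = 84 (mod 240).
Unique solution in [0, 240): x = 84.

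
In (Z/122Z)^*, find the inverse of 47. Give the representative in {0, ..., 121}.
Apply the extended Euclidean algorithm to (122, 47), tracking rows (r, s, t) with s·122 + t·47 = r. Each division r_prev = q·r_cur + r_new produces the new row as (previous row) − q·(current row):
  row A: (122, 1, 0)   [1·122 + 0·47 = 122]
  row B: (47, 0, 1)   [0·122 + 1·47 = 47]
  122 = 2·47 + 28   → row C = row A − 2·row B = (28, 1, −2)   [check: 1·122 − 2·47 = 28]
  47 = 1·28 + 19   → row D = row B − 1·row C = (19, −1, 3)   [check: −1·122 + 3·47 = 19]
  28 = 1·19 + 9   → row E = row C − 1·row D = (9, 2, −5)   [check: 2·122 − 5·47 = 9]
  19 = 2·9 + 1   → row F = row D − 2·row E = (1, −5, 13)   [check: −5·122 + 13·47 = 1]
  9 = 9·1 + 0   → remainder 0, stop. gcd = 1 (last nonzero row F).
The gcd is 1, so 47 is invertible mod 122. The last nonzero row gives −5·122 + 13·47 = 1, so t = 13. So 47^(−1) ≡ 13 (mod 122). Verify: 47 · 13 = 611 ≡ 1 (mod 122). ✓

Final answer: 47^(−1) ≡ 13 (mod 122)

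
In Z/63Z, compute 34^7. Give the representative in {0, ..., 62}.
34

Use repeated squaring. Binary(7) = 111. Walk through the bits of the exponent 7 left-to-right: at each bit after the leading one, square the running value, then multiply by 34 if the bit is 1 (always reducing mod 63):
  bit 1 = 1 (leading): start with 34.
  bit 2 = 1: square 34^2 = 1156 ≡ 22; bit is 1, so multiply 22·34 = 748 ≡ 55 (mod 63).
  bit 3 = 1: square 55^2 = 3025 ≡ 1; bit is 1, so multiply 1·34 = 34 (mod 63).
Final value: 34^7 ≡ 34 (mod 63).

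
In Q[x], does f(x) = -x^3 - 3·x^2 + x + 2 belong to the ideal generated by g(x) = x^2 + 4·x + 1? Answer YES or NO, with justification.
NO

In Q[x] the ideal (g) consists of all multiples of g, so f ∈ (g) iff g | f, i.e. iff the remainder of f on division by g is 0. Divide f by g (g is monic, so eliminate the leading term of the running remainder at each step):
  leading term -x^3: subtract (-x)·g(x) = -x^3 - 4·x^2 - x, leaving x^2 + 2·x + 2
  leading term x^2: subtract (1)·g(x) = x^2 + 4·x + 1, leaving 1 - 2·x
The remainder r(x) = 1 - 2·x ≠ 0 (and deg r < deg g), so g ∤ f, i.e. f ∉ (g).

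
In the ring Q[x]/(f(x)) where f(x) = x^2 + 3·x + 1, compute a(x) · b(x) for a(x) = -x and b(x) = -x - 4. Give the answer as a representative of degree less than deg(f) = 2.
a · b ≡ x - 1 (mod f(x))

First multiply in Q[x] without reducing: a · b = x^2 + 4·x. Now divide by f(x) = x^2 + 3·x + 1, eliminating the leading term at each step:
  leading term x^2: subtract (1)·f(x) = x^2 + 3·x + 1, leaving x - 1
The degree is now < 2, so this is the remainder. Hence a · b ≡ x - 1 in Q[x]/(f).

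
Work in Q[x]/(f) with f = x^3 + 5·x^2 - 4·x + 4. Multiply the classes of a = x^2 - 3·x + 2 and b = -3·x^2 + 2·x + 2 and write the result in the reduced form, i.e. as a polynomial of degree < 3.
a · b ≡ -152·x^2 + 114·x - 100 (mod f(x))

First multiply in Q[x] without reducing: a · b = -3·x^4 + 11·x^3 - 10·x^2 - 2·x + 4. Now divide by f(x) = x^3 + 5·x^2 - 4·x + 4, eliminating the leading term at each step:
  leading term -3·x^4: subtract (-3·x)·f(x) = -3·x^4 - 15·x^3 + 12·x^2 - 12·x, leaving 26·x^3 - 22·x^2 + 10·x + 4
  leading term 26·x^3: subtract (26)·f(x) = 26·x^3 + 130·x^2 - 104·x + 104, leaving -152·x^2 + 114·x - 100
The degree is now < 3, so this is the remainder. Hence a · b ≡ -152·x^2 + 114·x - 100 in Q[x]/(f).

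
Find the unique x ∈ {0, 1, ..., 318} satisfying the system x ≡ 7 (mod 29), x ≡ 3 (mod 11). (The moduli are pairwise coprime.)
x ≡ 36 (mod 319); the representative in [0, 319) is 36

The moduli 29, 11 are pairwise coprime, so by the CRT there is a unique solution mod 29·11 = 319.
Solve by successive substitution. Start with x ≡ 7 (mod 29).
  Combine with x ≡ 3 (mod 11): write x = 7 + 29·t and require 7 + 29·t ≡ 3 (mod 11), i.e. 29·t ≡ 3 − 7 ≡ 7 (mod 11). Since 29^(−1) ≡ 8 (mod 11) (29 ≡ 7 (mod 11)), t ≡ 8·7 ≡ 1 (mod 11). So x ≡ 7 + 29·1 = 36 (mod 319).
Unique solution in [0, 319): x = 36.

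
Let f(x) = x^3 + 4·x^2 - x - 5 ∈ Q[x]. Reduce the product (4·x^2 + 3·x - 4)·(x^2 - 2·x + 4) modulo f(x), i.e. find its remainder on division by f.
First multiply in Q[x] without reducing: a · b = 4·x^4 - 5·x^3 + 6·x^2 + 20·x - 16. Now divide by f(x) = x^3 + 4·x^2 - x - 5, eliminating the leading term at each step:
  leading term 4·x^4: subtract (4·x)·f(x) = 4·x^4 + 16·x^3 - 4·x^2 - 20·x, leaving -21·x^3 + 10·x^2 + 40·x - 16
  leading term -21·x^3: subtract (-21)·f(x) = -21·x^3 - 84·x^2 + 21·x + 105, leaving 94·x^2 + 19·x - 121
The degree is now < 3, so this is the remainder. Hence a · b ≡ 94·x^2 + 19·x - 121 in Q[x]/(f).

Final answer: a · b ≡ 94·x^2 + 19·x - 121 (mod f(x))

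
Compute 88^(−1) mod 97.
88^(−1) ≡ 43 (mod 97)

Apply the extended Euclidean algorithm to (97, 88), tracking rows (r, s, t) with s·97 + t·88 = r. Each division r_prev = q·r_cur + r_new produces the new row as (previous row) − q·(current row):
  row A: (97, 1, 0)   [1·97 + 0·88 = 97]
  row B: (88, 0, 1)   [0·97 + 1·88 = 88]
  97 = 1·88 + 9   → row C = row A − 1·row B = (9, 1, −1)   [check: 1·97 − 1·88 = 9]
  88 = 9·9 + 7   → row D = row B − 9·row C = (7, −9, 10)   [check: −9·97 + 10·88 = 7]
  9 = 1·7 + 2   → row E = row C − 1·row D = (2, 10, −11)   [check: 10·97 − 11·88 = 2]
  7 = 3·2 + 1   → row F = row D − 3·row E = (1, −39, 43)   [check: −39·97 + 43·88 = 1]
  2 = 2·1 + 0   → remainder 0, stop. gcd = 1 (last nonzero row F).
The gcd is 1, so 88 is invertible mod 97. The last nonzero row gives −39·97 + 43·88 = 1, so t = 43. So 88^(−1) ≡ 43 (mod 97). Verify: 88 · 43 = 3784 ≡ 1 (mod 97). ✓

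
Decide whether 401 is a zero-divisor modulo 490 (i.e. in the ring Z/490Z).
gcd(401, 490) = 1, so 401 is a unit in Z/490Z (it has a multiplicative inverse). A unit cannot be a zero-divisor: if 401·b ≡ 0 then multiplying both sides by 401^(−1) gives b ≡ 0. So 401 is not a zero-divisor.

Final answer: NO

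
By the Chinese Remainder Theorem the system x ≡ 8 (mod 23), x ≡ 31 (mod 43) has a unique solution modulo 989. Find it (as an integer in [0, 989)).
The moduli 23, 43 are pairwise coprime, so by the CRT there is a unique solution mod 23·43 = 989.
Solve by successive substitution. Start with x ≡ 8 (mod 23).
  Combine with x ≡ 31 (mod 43): write x = 8 + 23·t and require 8 + 23·t ≡ 31 (mod 43), i.e. 23·t ≡ 31 − 8 ≡ 23 (mod 43). Since 23^(−1) ≡ 15 (mod 43), t ≡ 15·23 ≡ 1 (mod 43). So x ≡ 8 + 23·1 = 31 (mod 989).
Unique solution in [0, 989): x = 31.

Final answer: x ≡ 31 (mod 989); the representative in [0, 989) is 31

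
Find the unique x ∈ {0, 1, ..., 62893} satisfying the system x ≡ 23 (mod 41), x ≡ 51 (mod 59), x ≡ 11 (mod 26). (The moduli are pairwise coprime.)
x ≡ 41351 (mod 62894); the representative in [0, 62894) is 41351

The moduli 41, 59, 26 are pairwise coprime, so by the CRT there is a unique solution mod 41·59·26 = 62894.
Solve by successive substitution. Start with x ≡ 23 (mod 41).
  Combine with x ≡ 51 (mod 59): write x = 23 + 41·t and require 23 + 41·t ≡ 51 (mod 59), i.e. 41·t ≡ 51 − 23 ≡ 28 (mod 59). Since 41^(−1) ≡ 36 (mod 59), t ≡ 36·28 ≡ 5 (mod 59). So x ≡ 23 + 41·5 = 228 (mod 2419).
  Combine with x ≡ 11 (mod 26): write x = 228 + 2419·t and require 228 + 2419·t ≡ 11 (mod 26), i.e. 2419·t ≡ 11 − 228 ≡ 17 (mod 26). Since 2419^(−1) ≡ 1 (mod 26) (2419 ≡ 1 (mod 26)), t ≡ 1·17 ≡ 17 (mod 26). So x ≡ 228 + 2419·17 = 41351 (mod 62894).
Unique solution in [0, 62894): x = 41351.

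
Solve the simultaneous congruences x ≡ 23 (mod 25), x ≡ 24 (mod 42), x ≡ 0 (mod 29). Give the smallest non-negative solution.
The moduli 25, 42, 29 are pairwise coprime, so by the CRT there is a unique solution mod 25·42·29 = 30450.
Solve by successive substitution. Start with x ≡ 23 (mod 25).
  Combine with x ≡ 24 (mod 42): write x = 23 + 25·t and require 23 + 25·t ≡ 24 (mod 42), i.e. 25·t ≡ 24 − 23 ≡ 1 (mod 42). Since 25^(−1) ≡ 37 (mod 42), t ≡ 37·1 ≡ 37 (mod 42). So x ≡ 23 + 25·37 = 948 (mod 1050).
  Combine with x ≡ 0 (mod 29): write x = 948 + 1050·t and require 948 + 1050·t ≡ 0 (mod 29), i.e. 1050·t ≡ 0 − 948 ≡ 9 (mod 29). Since 1050^(−1) ≡ 5 (mod 29) (1050 ≡ 6 (mod 29)), t ≡ 5·9 ≡ 16 (mod 29). So x ≡ 948 + 1050·16 = 17748 (mod 30450).
Unique solution in [0, 30450): x = 17748.

Final answer: x ≡ 17748 (mod 30450); the representative in [0, 30450) is 17748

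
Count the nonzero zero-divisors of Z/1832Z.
In Z/1832Z each nonzero element is either a unit (gcd with 1832 is 1) or a zero-divisor (gcd > 1). The number of units is φ(1832): factorise 1832 = 2^3 · 229, so φ(1832) = (2^3 − 2^2) · (229 − 1) = 4 · 228 = 912. The nonzero elements number 1832 − 1 = 1831. Hence the nonzero zero-divisors number 1831 − 912 = 919.

Final answer: Z/1832Z has 919 nonzero zero-divisors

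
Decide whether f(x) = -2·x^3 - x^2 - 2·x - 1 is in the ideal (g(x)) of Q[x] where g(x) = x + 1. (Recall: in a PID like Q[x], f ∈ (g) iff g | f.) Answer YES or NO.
NO

In Q[x] the ideal (g) consists of all multiples of g, so f ∈ (g) iff g | f, i.e. iff the remainder of f on division by g is 0. Divide f by g (g is monic, so eliminate the leading term of the running remainder at each step):
  leading term -2·x^3: subtract (-2·x^2)·g(x) = -2·x^3 - 2·x^2, leaving x^2 - 2·x - 1
  leading term x^2: subtract (x)·g(x) = x^2 + x, leaving -3·x - 1
  leading term -3·x: subtract (-3)·g(x) = -3·x - 3, leaving 2
The remainder r(x) = 2 ≠ 0 (and deg r < deg g), so g ∤ f, i.e. f ∉ (g).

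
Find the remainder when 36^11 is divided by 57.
Use repeated squaring. Binary(11) = 1011. Walk through the bits of the exponent 11 left-to-right: at each bit after the leading one, square the running value, then multiply by 36 if the bit is 1 (always reducing mod 57):
  bit 1 = 1 (leading): start with 36.
  bit 2 = 0: square 36^2 = 1296 ≡ 42 (mod 57).
  bit 3 = 1: square 42^2 = 1764 ≡ 54; bit is 1, so multiply 54·36 = 1944 ≡ 6 (mod 57).
  bit 4 = 1: square 6^2 = 36; bit is 1, so multiply 36·36 = 1296 ≡ 42 (mod 57).
Final value: 36^11 ≡ 42 (mod 57).

Final answer: 42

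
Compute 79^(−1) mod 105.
79^(−1) ≡ 4 (mod 105)

Apply the extended Euclidean algorithm to (105, 79), tracking rows (r, s, t) with s·105 + t·79 = r. Each division r_prev = q·r_cur + r_new produces the new row as (previous row) − q·(current row):
  row A: (105, 1, 0)   [1·105 + 0·79 = 105]
  row B: (79, 0, 1)   [0·105 + 1·79 = 79]
  105 = 1·79 + 26   → row C = row A − 1·row B = (26, 1, −1)   [check: 1·105 − 1·79 = 26]
  79 = 3·26 + 1   → row D = row B − 3·row C = (1, −3, 4)   [check: −3·105 + 4·79 = 1]
  26 = 26·1 + 0   → remainder 0, stop. gcd = 1 (last nonzero row D).
The gcd is 1, so 79 is invertible mod 105. The last nonzero row gives −3·105 + 4·79 = 1, so t = 4. So 79^(−1) ≡ 4 (mod 105). Verify: 79 · 4 = 316 ≡ 1 (mod 105). ✓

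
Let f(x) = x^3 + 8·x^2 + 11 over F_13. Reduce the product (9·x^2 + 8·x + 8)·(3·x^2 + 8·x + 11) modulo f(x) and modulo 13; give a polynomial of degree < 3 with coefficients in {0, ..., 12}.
a · b ≡ 3·x^2 + 11·x + 4 (mod f(x))

Multiply as integer polynomials: a · b = 27·x^4 + 96·x^3 + 187·x^2 + 152·x + 88. Reducing coefficients mod 13: a · b ≡ x^4 + 5·x^3 + 5·x^2 + 9·x + 10. Now divide by f(x) = x^3 + 8·x^2 + 11 in F_13[x], eliminating the leading term at each step:
  leading term x^4: subtract (x)·f(x) = x^4 + 8·x^3 + 11·x, leaving 10·x^3 + 5·x^2 + 11·x + 10 (coefficients mod 13)
  leading term 10·x^3: subtract (10)·f(x) = 10·x^3 + 2·x^2 + 6, leaving 3·x^2 + 11·x + 4 (coefficients mod 13)
The degree is now < 3, so this is the remainder. Hence a · b ≡ 3·x^2 + 11·x + 4 in F_13[x]/(f).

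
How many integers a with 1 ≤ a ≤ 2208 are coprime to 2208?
The number of a ∈ {1, ..., 2208} with gcd(a, 2208) = 1 is by definition Euler's totient φ(2208). φ is multiplicative, with φ(p^e) = p^e − p^(e−1). Factorise 2208 = 2^5 · 3 · 23. Then
  φ(2208) = (2^5 − 2^4) · (3 − 1) · (23 − 1) = 16 · 2 · 22 = 704.
So there are 704 such integers.

Final answer: 704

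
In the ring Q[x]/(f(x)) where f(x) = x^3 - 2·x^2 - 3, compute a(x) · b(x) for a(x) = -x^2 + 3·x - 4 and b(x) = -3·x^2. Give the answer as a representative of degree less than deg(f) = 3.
First multiply in Q[x] without reducing: a · b = 3·x^4 - 9·x^3 + 12·x^2. Now divide by f(x) = x^3 - 2·x^2 - 3, eliminating the leading term at each step:
  leading term 3·x^4: subtract (3·x)·f(x) = 3·x^4 - 6·x^3 - 9·x, leaving -3·x^3 + 12·x^2 + 9·x
  leading term -3·x^3: subtract (-3)·f(x) = -3·x^3 + 6·x^2 + 9, leaving 6·x^2 + 9·x - 9
The degree is now < 3, so this is the remainder. Hence a · b ≡ 6·x^2 + 9·x - 9 in Q[x]/(f).

Final answer: a · b ≡ 6·x^2 + 9·x - 9 (mod f(x))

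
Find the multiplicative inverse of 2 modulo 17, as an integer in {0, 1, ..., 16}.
Apply the extended Euclidean algorithm to (17, 2), tracking rows (r, s, t) with s·17 + t·2 = r. Each division r_prev = q·r_cur + r_new produces the new row as (previous row) − q·(current row):
  row A: (17, 1, 0)   [1·17 + 0·2 = 17]
  row B: (2, 0, 1)   [0·17 + 1·2 = 2]
  17 = 8·2 + 1   → row C = row A − 8·row B = (1, 1, −8)   [check: 1·17 − 8·2 = 1]
  2 = 2·1 + 0   → remainder 0, stop. gcd = 1 (last nonzero row C).
The gcd is 1, so 2 is invertible mod 17. The last nonzero row gives 1·17 − 8·2 = 1, so t = −8. So 2^(−1) ≡ −8 ≡ 9 (mod 17). Verify: 2 · 9 = 18 ≡ 1 (mod 17). ✓

Final answer: 2^(−1) ≡ 9 (mod 17)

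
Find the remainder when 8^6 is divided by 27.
1

Use repeated squaring. Binary(6) = 110. Walk through the bits of the exponent 6 left-to-right: at each bit after the leading one, square the running value, then multiply by 8 if the bit is 1 (always reducing mod 27):
  bit 1 = 1 (leading): start with 8.
  bit 2 = 1: square 8^2 = 64 ≡ 10; bit is 1, so multiply 10·8 = 80 ≡ 26 (mod 27).
  bit 3 = 0: square 26^2 = 676 ≡ 1 (mod 27).
Final value: 8^6 ≡ 1 (mod 27).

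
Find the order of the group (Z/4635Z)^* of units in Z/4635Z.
(Z/4635Z)^* consists of the classes a with gcd(a, 4635) = 1, so its order is φ(4635). φ is multiplicative, with φ(p^e) = p^e − p^(e−1). Factorise 4635 = 3^2 · 5 · 103. Then
  φ(4635) = (3^2 − 3^1) · (5 − 1) · (103 − 1) = 6 · 4 · 102 = 2448.
Thus |(Z/4635Z)^*| = 2448.

Final answer: |(Z/4635Z)^*| = 2448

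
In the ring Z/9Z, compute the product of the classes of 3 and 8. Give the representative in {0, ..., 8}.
Both factors are already reduced mod 9. 3 · 8 = 24. Dividing by 9: 24 = 2·9 + 6. So (3 · 8) mod 9 = 6.

Final answer: 6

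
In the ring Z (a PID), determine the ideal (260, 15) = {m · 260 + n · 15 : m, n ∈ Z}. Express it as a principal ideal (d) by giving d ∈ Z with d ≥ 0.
In the PID Z, (a, b) is generated by gcd(a, b). Compute gcd(260, 15) with the extended Euclidean algorithm, tracking rows (r, s, t) with s·260 + t·15 = r:
  row A: (260, 1, 0)   [1·260 + 0·15 = 260]
  row B: (15, 0, 1)   [0·260 + 1·15 = 15]
  260 = 17·15 + 5   → row C = row A − 17·row B = (5, 1, −17)   [check: 1·260 − 17·15 = 5]
  15 = 3·5 + 0   → remainder 0, stop. gcd = 5 (last nonzero row C).
So gcd(260, 15) = 5, with Bézout identity 1·260 − 17·15 = 5. Containment (⊇): the Bézout identity exhibits 5 as an element of (260, 15), giving (5) ⊆ (260, 15). Containment (⊆): since 5 | 260 and 5 | 15 (260 = 5·52, 15 = 5·3), every Z-linear combination of 260 and 15 is divisible by 5, so (260, 15) ⊆ (5). Therefore (260, 15) = (5), d = 5.

Final answer: (260, 15) = (5); d = 5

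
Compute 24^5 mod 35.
Use repeated squaring. Binary(5) = 101. Walk through the bits of the exponent 5 left-to-right: at each bit after the leading one, square the running value, then multiply by 24 if the bit is 1 (always reducing mod 35):
  bit 1 = 1 (leading): start with 24.
  bit 2 = 0: square 24^2 = 576 ≡ 16 (mod 35).
  bit 3 = 1: square 16^2 = 256 ≡ 11; bit is 1, so multiply 11·24 = 264 ≡ 19 (mod 35).
Final value: 24^5 ≡ 19 (mod 35).

Final answer: 19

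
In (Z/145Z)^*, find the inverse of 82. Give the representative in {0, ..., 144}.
82^(−1) ≡ 23 (mod 145)

Apply the extended Euclidean algorithm to (145, 82), tracking rows (r, s, t) with s·145 + t·82 = r. Each division r_prev = q·r_cur + r_new produces the new row as (previous row) − q·(current row):
  row A: (145, 1, 0)   [1·145 + 0·82 = 145]
  row B: (82, 0, 1)   [0·145 + 1·82 = 82]
  145 = 1·82 + 63   → row C = row A − 1·row B = (63, 1, −1)   [check: 1·145 − 1·82 = 63]
  82 = 1·63 + 19   → row D = row B − 1·row C = (19, −1, 2)   [check: −1·145 + 2·82 = 19]
  63 = 3·19 + 6   → row E = row C − 3·row D = (6, 4, −7)   [check: 4·145 − 7·82 = 6]
  19 = 3·6 + 1   → row F = row D − 3·row E = (1, −13, 23)   [check: −13·145 + 23·82 = 1]
  6 = 6·1 + 0   → remainder 0, stop. gcd = 1 (last nonzero row F).
The gcd is 1, so 82 is invertible mod 145. The last nonzero row gives −13·145 + 23·82 = 1, so t = 23. So 82^(−1) ≡ 23 (mod 145). Verify: 82 · 23 = 1886 ≡ 1 (mod 145). ✓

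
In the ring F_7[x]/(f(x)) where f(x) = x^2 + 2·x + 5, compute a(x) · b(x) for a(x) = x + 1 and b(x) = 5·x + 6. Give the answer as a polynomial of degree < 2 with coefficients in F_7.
a · b ≡ x + 2 (mod f(x))

Multiply as integer polynomials: a · b = 5·x^2 + 11·x + 6. Reducing coefficients mod 7: a · b ≡ 5·x^2 + 4·x + 6. Now divide by f(x) = x^2 + 2·x + 5 in F_7[x], eliminating the leading term at each step:
  leading term 5·x^2: subtract (5)·f(x) = 5·x^2 + 3·x + 4, leaving x + 2 (coefficients mod 7)
The degree is now < 2, so this is the remainder. Hence a · b ≡ x + 2 in F_7[x]/(f).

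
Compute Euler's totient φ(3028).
φ is multiplicative, with φ(p^e) = p^e − p^(e−1). Factorise 3028 = 2^2 · 757. Then
  φ(3028) = (2^2 − 2^1) · (757 − 1) = 2 · 756 = 1512.

Final answer: φ(3028) = 1512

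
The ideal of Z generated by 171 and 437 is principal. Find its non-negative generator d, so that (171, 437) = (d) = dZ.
(171, 437) = (19); d = 19

In the PID Z, (a, b) is generated by gcd(a, b). Compute gcd(437, 171) with the extended Euclidean algorithm, tracking rows (r, s, t) with s·437 + t·171 = r:
  row A: (437, 1, 0)   [1·437 + 0·171 = 437]
  row B: (171, 0, 1)   [0·437 + 1·171 = 171]
  437 = 2·171 + 95   → row C = row A − 2·row B = (95, 1, −2)   [check: 1·437 − 2·171 = 95]
  171 = 1·95 + 76   → row D = row B − 1·row C = (76, −1, 3)   [check: −1·437 + 3·171 = 76]
  95 = 1·76 + 19   → row E = row C − 1·row D = (19, 2, −5)   [check: 2·437 − 5·171 = 19]
  76 = 4·19 + 0   → remainder 0, stop. gcd = 19 (last nonzero row E).
So gcd(171, 437) = 19, with Bézout identity 2·437 − 5·171 = 19. Containment (⊇): the Bézout identity exhibits 19 as an element of (171, 437), giving (19) ⊆ (171, 437). Containment (⊆): since 19 | 171 and 19 | 437 (171 = 19·9, 437 = 19·23), every Z-linear combination of 171 and 437 is divisible by 19, so (171, 437) ⊆ (19). Therefore (171, 437) = (19), d = 19.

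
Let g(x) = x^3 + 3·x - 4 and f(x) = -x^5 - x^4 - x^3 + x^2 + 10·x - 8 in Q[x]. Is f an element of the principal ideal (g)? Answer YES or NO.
In Q[x] the ideal (g) consists of all multiples of g, so f ∈ (g) iff g | f, i.e. iff the remainder of f on division by g is 0. Divide f by g (g is monic, so eliminate the leading term of the running remainder at each step):
  leading term -x^5: subtract (-x^2)·g(x) = -x^5 - 3·x^3 + 4·x^2, leaving -x^4 + 2·x^3 - 3·x^2 + 10·x - 8
  leading term -x^4: subtract (-x)·g(x) = -x^4 - 3·x^2 + 4·x, leaving 2·x^3 + 6·x - 8
  leading term 2·x^3: subtract (2)·g(x) = 2·x^3 + 6·x - 8, leaving 0
The remainder is 0, so f(x) = g(x) · h(x) with h(x) = -x^2 - x + 2. Hence g | f, i.e. f ∈ (g).

Final answer: YES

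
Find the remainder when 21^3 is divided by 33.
21

Use repeated squaring. Binary(3) = 11. Walk through the bits of the exponent 3 left-to-right: at each bit after the leading one, square the running value, then multiply by 21 if the bit is 1 (always reducing mod 33):
  bit 1 = 1 (leading): start with 21.
  bit 2 = 1: square 21^2 = 441 ≡ 12; bit is 1, so multiply 12·21 = 252 ≡ 21 (mod 33).
Final value: 21^3 ≡ 21 (mod 33).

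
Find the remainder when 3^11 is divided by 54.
Use repeated squaring. Binary(11) = 1011. Walk through the bits of the exponent 11 left-to-right: at each bit after the leading one, square the running value, then multiply by 3 if the bit is 1 (always reducing mod 54):
  bit 1 = 1 (leading): start with 3.
  bit 2 = 0: square 3^2 = 9 (mod 54).
  bit 3 = 1: square 9^2 = 81 ≡ 27; bit is 1, so multiply 27·3 = 81 ≡ 27 (mod 54).
  bit 4 = 1: square 27^2 = 729 ≡ 27; bit is 1, so multiply 27·3 = 81 ≡ 27 (mod 54).
Final value: 3^11 ≡ 27 (mod 54).

Final answer: 27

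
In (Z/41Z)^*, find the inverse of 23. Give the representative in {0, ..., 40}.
23^(−1) ≡ 25 (mod 41)

Apply the extended Euclidean algorithm to (41, 23), tracking rows (r, s, t) with s·41 + t·23 = r. Each division r_prev = q·r_cur + r_new produces the new row as (previous row) − q·(current row):
  row A: (41, 1, 0)   [1·41 + 0·23 = 41]
  row B: (23, 0, 1)   [0·41 + 1·23 = 23]
  41 = 1·23 + 18   → row C = row A − 1·row B = (18, 1, −1)   [check: 1·41 − 1·23 = 18]
  23 = 1·18 + 5   → row D = row B − 1·row C = (5, −1, 2)   [check: −1·41 + 2·23 = 5]
  18 = 3·5 + 3   → row E = row C − 3·row D = (3, 4, −7)   [check: 4·41 − 7·23 = 3]
  5 = 1·3 + 2   → row F = row D − 1·row E = (2, −5, 9)   [check: −5·41 + 9·23 = 2]
  3 = 1·2 + 1   → row G = row E − 1·row F = (1, 9, −16)   [check: 9·41 − 16·23 = 1]
  2 = 2·1 + 0   → remainder 0, stop. gcd = 1 (last nonzero row G).
The gcd is 1, so 23 is invertible mod 41. The last nonzero row gives 9·41 − 16·23 = 1, so t = −16. So 23^(−1) ≡ −16 ≡ 25 (mod 41). Verify: 23 · 25 = 575 ≡ 1 (mod 41). ✓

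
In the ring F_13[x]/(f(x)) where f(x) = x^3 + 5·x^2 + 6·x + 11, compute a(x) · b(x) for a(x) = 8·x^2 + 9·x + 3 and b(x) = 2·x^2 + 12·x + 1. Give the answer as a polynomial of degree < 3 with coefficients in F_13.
Multiply as integer polynomials: a · b = 16·x^4 + 114·x^3 + 122·x^2 + 45·x + 3. Reducing coefficients mod 13: a · b ≡ 3·x^4 + 10·x^3 + 5·x^2 + 6·x + 3. Now divide by f(x) = x^3 + 5·x^2 + 6·x + 11 in F_13[x], eliminating the leading term at each step:
  leading term 3·x^4: subtract (3·x)·f(x) = 3·x^4 + 2·x^3 + 5·x^2 + 7·x, leaving 8·x^3 + 12·x + 3 (coefficients mod 13)
  leading term 8·x^3: subtract (8)·f(x) = 8·x^3 + x^2 + 9·x + 10, leaving 12·x^2 + 3·x + 6 (coefficients mod 13)
The degree is now < 3, so this is the remainder. Hence a · b ≡ 12·x^2 + 3·x + 6 in F_13[x]/(f).

Final answer: a · b ≡ 12·x^2 + 3·x + 6 (mod f(x))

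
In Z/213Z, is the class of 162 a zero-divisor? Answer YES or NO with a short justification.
YES

gcd(162, 213) = 3 > 1, so 162 is not a unit in Z/213Z. In Z/nZ every nonzero non-unit is a zero-divisor: explicitly, take b = 213/gcd = 71 ≠ 0 (mod 213); then 162·71 = 11502 = 54·213, i.e. 162·71 ≡ 0 (mod 213). So 162 is a zero-divisor.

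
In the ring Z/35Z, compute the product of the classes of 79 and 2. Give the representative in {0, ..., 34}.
Reduce the factors first: 79 ≡ 9 (mod 35), so 79 · 2 ≡ 9 · 2 (mod 35). 9 · 2 = 18. Dividing by 35: 18 = 0·35 + 18. So (79 · 2) mod 35 = 18.

Final answer: 18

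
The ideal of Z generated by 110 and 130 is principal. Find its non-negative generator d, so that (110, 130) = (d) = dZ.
In the PID Z, (a, b) is generated by gcd(a, b). Compute gcd(130, 110) with the extended Euclidean algorithm, tracking rows (r, s, t) with s·130 + t·110 = r:
  row A: (130, 1, 0)   [1·130 + 0·110 = 130]
  row B: (110, 0, 1)   [0·130 + 1·110 = 110]
  130 = 1·110 + 20   → row C = row A − 1·row B = (20, 1, −1)   [check: 1·130 − 1·110 = 20]
  110 = 5·20 + 10   → row D = row B − 5·row C = (10, −5, 6)   [check: −5·130 + 6·110 = 10]
  20 = 2·10 + 0   → remainder 0, stop. gcd = 10 (last nonzero row D).
So gcd(110, 130) = 10, with Bézout identity −5·130 + 6·110 = 10. Containment (⊇): the Bézout identity exhibits 10 as an element of (110, 130), giving (10) ⊆ (110, 130). Containment (⊆): since 10 | 110 and 10 | 130 (110 = 10·11, 130 = 10·13), every Z-linear combination of 110 and 130 is divisible by 10, so (110, 130) ⊆ (10). Therefore (110, 130) = (10), d = 10.

Final answer: (110, 130) = (10); d = 10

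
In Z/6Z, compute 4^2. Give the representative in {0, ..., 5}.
Use repeated squaring. Binary(2) = 10. Walk through the bits of the exponent 2 left-to-right: at each bit after the leading one, square the running value, then multiply by 4 if the bit is 1 (always reducing mod 6):
  bit 1 = 1 (leading): start with 4.
  bit 2 = 0: square 4^2 = 16 ≡ 4 (mod 6).
Final value: 4^2 ≡ 4 (mod 6).

Final answer: 4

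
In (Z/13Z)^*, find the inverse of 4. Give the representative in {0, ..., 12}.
Apply the extended Euclidean algorithm to (13, 4), tracking rows (r, s, t) with s·13 + t·4 = r. Each division r_prev = q·r_cur + r_new produces the new row as (previous row) − q·(current row):
  row A: (13, 1, 0)   [1·13 + 0·4 = 13]
  row B: (4, 0, 1)   [0·13 + 1·4 = 4]
  13 = 3·4 + 1   → row C = row A − 3·row B = (1, 1, −3)   [check: 1·13 − 3·4 = 1]
  4 = 4·1 + 0   → remainder 0, stop. gcd = 1 (last nonzero row C).
The gcd is 1, so 4 is invertible mod 13. The last nonzero row gives 1·13 − 3·4 = 1, so t = −3. So 4^(−1) ≡ −3 ≡ 10 (mod 13). Verify: 4 · 10 = 40 ≡ 1 (mod 13). ✓

Final answer: 4^(−1) ≡ 10 (mod 13)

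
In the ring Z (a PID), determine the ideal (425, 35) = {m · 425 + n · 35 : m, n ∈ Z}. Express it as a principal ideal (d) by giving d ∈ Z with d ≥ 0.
(425, 35) = (5); d = 5

In the PID Z, (a, b) is generated by gcd(a, b). Compute gcd(425, 35) with the extended Euclidean algorithm, tracking rows (r, s, t) with s·425 + t·35 = r:
  row A: (425, 1, 0)   [1·425 + 0·35 = 425]
  row B: (35, 0, 1)   [0·425 + 1·35 = 35]
  425 = 12·35 + 5   → row C = row A − 12·row B = (5, 1, −12)   [check: 1·425 − 12·35 = 5]
  35 = 7·5 + 0   → remainder 0, stop. gcd = 5 (last nonzero row C).
So gcd(425, 35) = 5, with Bézout identity 1·425 − 12·35 = 5. Containment (⊇): the Bézout identity exhibits 5 as an element of (425, 35), giving (5) ⊆ (425, 35). Containment (⊆): since 5 | 425 and 5 | 35 (425 = 5·85, 35 = 5·7), every Z-linear combination of 425 and 35 is divisible by 5, so (425, 35) ⊆ (5). Therefore (425, 35) = (5), d = 5.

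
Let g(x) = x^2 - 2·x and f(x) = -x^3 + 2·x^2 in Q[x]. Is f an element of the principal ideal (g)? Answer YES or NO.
In Q[x] the ideal (g) consists of all multiples of g, so f ∈ (g) iff g | f, i.e. iff the remainder of f on division by g is 0. Divide f by g (g is monic, so eliminate the leading term of the running remainder at each step):
  leading term -x^3: subtract (-x)·g(x) = -x^3 + 2·x^2, leaving 0
The remainder is 0, so f(x) = g(x) · h(x) with h(x) = -x. Hence g | f, i.e. f ∈ (g).

Final answer: YES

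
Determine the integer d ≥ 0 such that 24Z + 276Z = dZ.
(24, 276) = (12); d = 12

In the PID Z, (a, b) is generated by gcd(a, b). Compute gcd(276, 24) with the extended Euclidean algorithm, tracking rows (r, s, t) with s·276 + t·24 = r:
  row A: (276, 1, 0)   [1·276 + 0·24 = 276]
  row B: (24, 0, 1)   [0·276 + 1·24 = 24]
  276 = 11·24 + 12   → row C = row A − 11·row B = (12, 1, −11)   [check: 1·276 − 11·24 = 12]
  24 = 2·12 + 0   → remainder 0, stop. gcd = 12 (last nonzero row C).
So gcd(24, 276) = 12, with Bézout identity 1·276 − 11·24 = 12. Containment (⊇): the Bézout identity exhibits 12 as an element of (24, 276), giving (12) ⊆ (24, 276). Containment (⊆): since 12 | 24 and 12 | 276 (24 = 12·2, 276 = 12·23), every Z-linear combination of 24 and 276 is divisible by 12, so (24, 276) ⊆ (12). Therefore (24, 276) = (12), d = 12.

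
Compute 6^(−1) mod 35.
Apply the extended Euclidean algorithm to (35, 6), tracking rows (r, s, t) with s·35 + t·6 = r. Each division r_prev = q·r_cur + r_new produces the new row as (previous row) − q·(current row):
  row A: (35, 1, 0)   [1·35 + 0·6 = 35]
  row B: (6, 0, 1)   [0·35 + 1·6 = 6]
  35 = 5·6 + 5   → row C = row A − 5·row B = (5, 1, −5)   [check: 1·35 − 5·6 = 5]
  6 = 1·5 + 1   → row D = row B − 1·row C = (1, −1, 6)   [check: −1·35 + 6·6 = 1]
  5 = 5·1 + 0   → remainder 0, stop. gcd = 1 (last nonzero row D).
The gcd is 1, so 6 is invertible mod 35. The last nonzero row gives −1·35 + 6·6 = 1, so t = 6. So 6^(−1) ≡ 6 (mod 35). Verify: 6 · 6 = 36 ≡ 1 (mod 35). ✓

Final answer: 6^(−1) ≡ 6 (mod 35)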